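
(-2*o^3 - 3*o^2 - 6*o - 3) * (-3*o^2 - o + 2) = 6*o^5 + 11*o^4 + 17*o^3 + 9*o^2 - 9*o - 6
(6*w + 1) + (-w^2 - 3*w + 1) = -w^2 + 3*w + 2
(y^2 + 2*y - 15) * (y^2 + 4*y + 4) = y^4 + 6*y^3 - 3*y^2 - 52*y - 60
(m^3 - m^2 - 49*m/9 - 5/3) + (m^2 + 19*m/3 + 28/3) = m^3 + 8*m/9 + 23/3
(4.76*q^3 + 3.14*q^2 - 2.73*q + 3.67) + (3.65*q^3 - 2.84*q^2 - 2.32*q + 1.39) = 8.41*q^3 + 0.3*q^2 - 5.05*q + 5.06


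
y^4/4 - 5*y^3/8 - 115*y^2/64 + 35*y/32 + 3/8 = (y/4 + 1/2)*(y - 4)*(y - 3/4)*(y + 1/4)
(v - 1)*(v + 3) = v^2 + 2*v - 3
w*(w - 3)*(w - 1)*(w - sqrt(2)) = w^4 - 4*w^3 - sqrt(2)*w^3 + 3*w^2 + 4*sqrt(2)*w^2 - 3*sqrt(2)*w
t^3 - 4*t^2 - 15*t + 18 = (t - 6)*(t - 1)*(t + 3)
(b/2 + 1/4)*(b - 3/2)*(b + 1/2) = b^3/2 - b^2/4 - 5*b/8 - 3/16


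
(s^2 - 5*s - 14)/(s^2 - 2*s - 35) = (s + 2)/(s + 5)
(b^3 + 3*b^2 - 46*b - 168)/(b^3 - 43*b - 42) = (b + 4)/(b + 1)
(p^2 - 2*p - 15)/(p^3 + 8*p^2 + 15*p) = (p - 5)/(p*(p + 5))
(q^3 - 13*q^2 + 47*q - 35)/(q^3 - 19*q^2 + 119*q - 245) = (q - 1)/(q - 7)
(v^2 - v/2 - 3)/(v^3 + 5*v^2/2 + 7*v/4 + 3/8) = 4*(v - 2)/(4*v^2 + 4*v + 1)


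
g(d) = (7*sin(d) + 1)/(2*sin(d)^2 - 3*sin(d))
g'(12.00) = 0.20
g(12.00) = -1.26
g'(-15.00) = 0.03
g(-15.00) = -1.27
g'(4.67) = 0.01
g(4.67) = -1.20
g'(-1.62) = 0.01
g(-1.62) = -1.20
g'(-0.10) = 31.79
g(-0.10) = 0.94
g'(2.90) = -3.31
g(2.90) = -4.43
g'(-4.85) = -1.98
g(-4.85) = -7.86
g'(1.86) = 3.62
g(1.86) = -7.43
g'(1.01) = -4.53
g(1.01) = -6.26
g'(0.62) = -2.89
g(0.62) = -4.75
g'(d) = (-4*sin(d)*cos(d) + 3*cos(d))*(7*sin(d) + 1)/(2*sin(d)^2 - 3*sin(d))^2 + 7*cos(d)/(2*sin(d)^2 - 3*sin(d)) = (-14*cos(d) - 4/tan(d) + 3*cos(d)/sin(d)^2)/(2*sin(d) - 3)^2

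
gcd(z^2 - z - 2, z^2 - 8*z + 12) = z - 2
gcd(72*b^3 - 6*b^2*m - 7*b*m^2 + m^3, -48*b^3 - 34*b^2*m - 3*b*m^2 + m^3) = 3*b + m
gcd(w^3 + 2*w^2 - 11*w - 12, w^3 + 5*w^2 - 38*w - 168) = w + 4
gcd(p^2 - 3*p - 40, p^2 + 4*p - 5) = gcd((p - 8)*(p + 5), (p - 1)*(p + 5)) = p + 5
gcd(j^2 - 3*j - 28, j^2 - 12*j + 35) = j - 7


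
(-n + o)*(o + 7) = -n*o - 7*n + o^2 + 7*o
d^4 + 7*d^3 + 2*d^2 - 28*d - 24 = (d - 2)*(d + 1)*(d + 2)*(d + 6)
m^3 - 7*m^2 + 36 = (m - 6)*(m - 3)*(m + 2)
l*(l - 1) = l^2 - l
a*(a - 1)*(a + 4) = a^3 + 3*a^2 - 4*a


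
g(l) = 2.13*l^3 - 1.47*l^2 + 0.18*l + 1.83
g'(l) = 6.39*l^2 - 2.94*l + 0.18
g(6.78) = 599.32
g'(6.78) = 273.98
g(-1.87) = -17.58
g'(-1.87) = 28.02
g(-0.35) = 1.50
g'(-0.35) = 1.99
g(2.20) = 17.79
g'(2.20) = 24.64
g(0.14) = 1.83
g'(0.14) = -0.11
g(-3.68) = -124.89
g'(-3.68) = 97.54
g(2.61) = 30.16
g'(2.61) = 36.04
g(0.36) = 1.80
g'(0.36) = -0.05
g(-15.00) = -7520.37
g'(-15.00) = 1482.03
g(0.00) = 1.83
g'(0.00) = 0.18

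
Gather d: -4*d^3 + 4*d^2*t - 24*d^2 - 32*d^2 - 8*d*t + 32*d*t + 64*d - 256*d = -4*d^3 + d^2*(4*t - 56) + d*(24*t - 192)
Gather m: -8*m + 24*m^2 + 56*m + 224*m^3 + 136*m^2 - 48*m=224*m^3 + 160*m^2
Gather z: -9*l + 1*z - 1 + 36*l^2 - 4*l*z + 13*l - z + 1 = 36*l^2 - 4*l*z + 4*l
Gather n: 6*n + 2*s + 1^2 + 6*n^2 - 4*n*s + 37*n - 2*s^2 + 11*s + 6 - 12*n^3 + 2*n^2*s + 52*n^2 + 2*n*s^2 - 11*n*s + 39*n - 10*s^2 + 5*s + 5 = -12*n^3 + n^2*(2*s + 58) + n*(2*s^2 - 15*s + 82) - 12*s^2 + 18*s + 12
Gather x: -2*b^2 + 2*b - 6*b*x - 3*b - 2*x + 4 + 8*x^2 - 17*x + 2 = -2*b^2 - b + 8*x^2 + x*(-6*b - 19) + 6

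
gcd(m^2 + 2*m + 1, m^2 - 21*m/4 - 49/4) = 1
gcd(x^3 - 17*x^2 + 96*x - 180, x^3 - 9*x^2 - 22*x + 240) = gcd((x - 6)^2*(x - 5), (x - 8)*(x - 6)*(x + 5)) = x - 6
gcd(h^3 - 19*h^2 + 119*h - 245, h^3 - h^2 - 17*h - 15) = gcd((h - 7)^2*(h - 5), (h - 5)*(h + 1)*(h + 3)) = h - 5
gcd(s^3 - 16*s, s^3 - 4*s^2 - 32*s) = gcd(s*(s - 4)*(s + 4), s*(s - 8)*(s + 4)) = s^2 + 4*s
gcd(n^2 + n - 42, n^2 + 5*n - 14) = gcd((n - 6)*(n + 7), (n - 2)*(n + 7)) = n + 7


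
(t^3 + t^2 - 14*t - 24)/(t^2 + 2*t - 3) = (t^2 - 2*t - 8)/(t - 1)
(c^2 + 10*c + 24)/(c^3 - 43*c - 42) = (c + 4)/(c^2 - 6*c - 7)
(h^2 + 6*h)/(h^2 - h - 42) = h/(h - 7)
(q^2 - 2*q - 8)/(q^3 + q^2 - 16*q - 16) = (q + 2)/(q^2 + 5*q + 4)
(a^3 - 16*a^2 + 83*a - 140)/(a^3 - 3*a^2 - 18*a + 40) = (a^2 - 11*a + 28)/(a^2 + 2*a - 8)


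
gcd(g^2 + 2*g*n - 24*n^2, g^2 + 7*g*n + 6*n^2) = g + 6*n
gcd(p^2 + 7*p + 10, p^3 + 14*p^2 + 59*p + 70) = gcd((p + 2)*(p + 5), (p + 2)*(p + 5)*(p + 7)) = p^2 + 7*p + 10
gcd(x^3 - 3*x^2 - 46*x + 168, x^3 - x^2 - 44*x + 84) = x^2 + x - 42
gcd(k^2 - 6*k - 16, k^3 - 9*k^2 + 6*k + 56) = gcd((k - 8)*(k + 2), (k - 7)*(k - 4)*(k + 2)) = k + 2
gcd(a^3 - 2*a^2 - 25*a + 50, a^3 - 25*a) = a^2 - 25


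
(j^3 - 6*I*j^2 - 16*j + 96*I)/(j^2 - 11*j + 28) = (j^2 + j*(4 - 6*I) - 24*I)/(j - 7)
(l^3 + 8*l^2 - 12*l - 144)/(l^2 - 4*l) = l + 12 + 36/l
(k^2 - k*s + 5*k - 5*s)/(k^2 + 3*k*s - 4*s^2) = (k + 5)/(k + 4*s)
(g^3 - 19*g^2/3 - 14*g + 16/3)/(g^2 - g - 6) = (3*g^2 - 25*g + 8)/(3*(g - 3))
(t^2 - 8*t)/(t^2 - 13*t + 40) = t/(t - 5)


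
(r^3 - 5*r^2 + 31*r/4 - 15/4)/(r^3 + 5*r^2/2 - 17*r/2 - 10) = (2*r^2 - 5*r + 3)/(2*(r^2 + 5*r + 4))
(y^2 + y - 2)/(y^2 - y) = (y + 2)/y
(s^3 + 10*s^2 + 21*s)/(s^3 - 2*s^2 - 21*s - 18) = s*(s + 7)/(s^2 - 5*s - 6)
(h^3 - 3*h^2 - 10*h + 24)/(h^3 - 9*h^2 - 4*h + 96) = (h - 2)/(h - 8)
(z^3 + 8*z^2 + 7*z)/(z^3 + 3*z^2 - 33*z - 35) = z/(z - 5)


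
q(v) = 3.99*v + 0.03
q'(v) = 3.99000000000000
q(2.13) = 8.53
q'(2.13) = 3.99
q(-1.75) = -6.95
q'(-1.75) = 3.99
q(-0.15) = -0.57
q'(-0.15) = 3.99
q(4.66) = 18.62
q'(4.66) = 3.99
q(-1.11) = -4.40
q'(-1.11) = 3.99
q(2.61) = 10.44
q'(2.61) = 3.99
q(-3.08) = -12.26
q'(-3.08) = 3.99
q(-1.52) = -6.03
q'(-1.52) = 3.99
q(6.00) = 23.97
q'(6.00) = 3.99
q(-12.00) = -47.85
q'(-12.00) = 3.99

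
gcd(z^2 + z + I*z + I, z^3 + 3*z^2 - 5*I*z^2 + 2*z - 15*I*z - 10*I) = z + 1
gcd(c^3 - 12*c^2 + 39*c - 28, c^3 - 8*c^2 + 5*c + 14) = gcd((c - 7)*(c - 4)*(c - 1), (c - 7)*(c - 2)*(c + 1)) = c - 7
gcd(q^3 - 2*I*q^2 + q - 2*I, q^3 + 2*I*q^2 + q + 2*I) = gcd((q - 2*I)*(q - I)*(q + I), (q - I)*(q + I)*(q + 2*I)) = q^2 + 1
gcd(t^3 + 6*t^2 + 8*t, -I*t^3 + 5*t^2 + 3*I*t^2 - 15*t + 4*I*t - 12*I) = 1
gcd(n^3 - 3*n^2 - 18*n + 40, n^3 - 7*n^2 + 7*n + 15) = n - 5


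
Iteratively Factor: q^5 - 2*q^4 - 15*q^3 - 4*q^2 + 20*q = (q - 1)*(q^4 - q^3 - 16*q^2 - 20*q) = (q - 5)*(q - 1)*(q^3 + 4*q^2 + 4*q) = q*(q - 5)*(q - 1)*(q^2 + 4*q + 4) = q*(q - 5)*(q - 1)*(q + 2)*(q + 2)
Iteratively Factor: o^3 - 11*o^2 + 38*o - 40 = (o - 2)*(o^2 - 9*o + 20) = (o - 5)*(o - 2)*(o - 4)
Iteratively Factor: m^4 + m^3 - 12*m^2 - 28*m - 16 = (m + 2)*(m^3 - m^2 - 10*m - 8) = (m + 1)*(m + 2)*(m^2 - 2*m - 8) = (m + 1)*(m + 2)^2*(m - 4)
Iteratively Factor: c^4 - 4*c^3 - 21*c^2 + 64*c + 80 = (c + 4)*(c^3 - 8*c^2 + 11*c + 20) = (c - 4)*(c + 4)*(c^2 - 4*c - 5) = (c - 4)*(c + 1)*(c + 4)*(c - 5)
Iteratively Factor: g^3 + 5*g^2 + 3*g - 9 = (g + 3)*(g^2 + 2*g - 3) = (g + 3)^2*(g - 1)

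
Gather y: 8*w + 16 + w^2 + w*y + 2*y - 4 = w^2 + 8*w + y*(w + 2) + 12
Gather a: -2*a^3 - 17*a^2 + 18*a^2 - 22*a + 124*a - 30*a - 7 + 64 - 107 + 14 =-2*a^3 + a^2 + 72*a - 36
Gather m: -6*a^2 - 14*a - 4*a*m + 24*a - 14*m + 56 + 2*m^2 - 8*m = -6*a^2 + 10*a + 2*m^2 + m*(-4*a - 22) + 56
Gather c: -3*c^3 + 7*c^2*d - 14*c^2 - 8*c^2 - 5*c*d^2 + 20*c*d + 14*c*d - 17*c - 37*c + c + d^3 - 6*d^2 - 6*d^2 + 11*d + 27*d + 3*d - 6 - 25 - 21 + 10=-3*c^3 + c^2*(7*d - 22) + c*(-5*d^2 + 34*d - 53) + d^3 - 12*d^2 + 41*d - 42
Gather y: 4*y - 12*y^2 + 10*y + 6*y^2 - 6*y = -6*y^2 + 8*y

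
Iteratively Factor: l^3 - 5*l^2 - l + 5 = (l - 5)*(l^2 - 1) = (l - 5)*(l - 1)*(l + 1)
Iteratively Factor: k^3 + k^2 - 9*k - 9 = (k + 1)*(k^2 - 9) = (k - 3)*(k + 1)*(k + 3)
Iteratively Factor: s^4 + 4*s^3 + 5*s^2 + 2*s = (s + 1)*(s^3 + 3*s^2 + 2*s) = s*(s + 1)*(s^2 + 3*s + 2) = s*(s + 1)^2*(s + 2)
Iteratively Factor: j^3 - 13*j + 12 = (j - 1)*(j^2 + j - 12) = (j - 3)*(j - 1)*(j + 4)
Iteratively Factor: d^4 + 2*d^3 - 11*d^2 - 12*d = (d + 4)*(d^3 - 2*d^2 - 3*d) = (d + 1)*(d + 4)*(d^2 - 3*d) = (d - 3)*(d + 1)*(d + 4)*(d)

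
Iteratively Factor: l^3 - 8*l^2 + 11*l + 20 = (l + 1)*(l^2 - 9*l + 20) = (l - 5)*(l + 1)*(l - 4)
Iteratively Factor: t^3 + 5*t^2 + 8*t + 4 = (t + 2)*(t^2 + 3*t + 2) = (t + 2)^2*(t + 1)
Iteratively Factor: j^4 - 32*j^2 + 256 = (j - 4)*(j^3 + 4*j^2 - 16*j - 64) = (j - 4)^2*(j^2 + 8*j + 16) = (j - 4)^2*(j + 4)*(j + 4)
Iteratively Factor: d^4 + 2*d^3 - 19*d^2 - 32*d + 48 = (d - 4)*(d^3 + 6*d^2 + 5*d - 12) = (d - 4)*(d - 1)*(d^2 + 7*d + 12) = (d - 4)*(d - 1)*(d + 3)*(d + 4)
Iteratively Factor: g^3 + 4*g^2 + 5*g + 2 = (g + 1)*(g^2 + 3*g + 2) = (g + 1)*(g + 2)*(g + 1)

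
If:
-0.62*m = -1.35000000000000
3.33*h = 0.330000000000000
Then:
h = 0.10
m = 2.18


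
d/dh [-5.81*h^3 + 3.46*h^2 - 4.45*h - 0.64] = -17.43*h^2 + 6.92*h - 4.45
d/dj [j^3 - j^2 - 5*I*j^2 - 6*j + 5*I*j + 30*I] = 3*j^2 - 2*j - 10*I*j - 6 + 5*I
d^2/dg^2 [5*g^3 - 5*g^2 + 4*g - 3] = 30*g - 10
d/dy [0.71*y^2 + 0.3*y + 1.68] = 1.42*y + 0.3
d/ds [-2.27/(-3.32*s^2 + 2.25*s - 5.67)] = (5.1075 - 15.0728*s)/(3.32*s^2 - 2.25*s + 5.67)^2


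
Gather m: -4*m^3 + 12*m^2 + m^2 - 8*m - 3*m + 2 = -4*m^3 + 13*m^2 - 11*m + 2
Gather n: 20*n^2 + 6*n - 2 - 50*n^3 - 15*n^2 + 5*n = -50*n^3 + 5*n^2 + 11*n - 2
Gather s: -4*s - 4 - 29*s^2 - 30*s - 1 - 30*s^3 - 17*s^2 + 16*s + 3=-30*s^3 - 46*s^2 - 18*s - 2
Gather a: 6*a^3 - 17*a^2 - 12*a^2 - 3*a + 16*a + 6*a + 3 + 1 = 6*a^3 - 29*a^2 + 19*a + 4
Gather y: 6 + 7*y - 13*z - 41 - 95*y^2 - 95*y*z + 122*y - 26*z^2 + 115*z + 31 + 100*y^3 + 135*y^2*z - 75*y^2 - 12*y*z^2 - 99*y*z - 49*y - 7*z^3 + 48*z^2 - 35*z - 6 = 100*y^3 + y^2*(135*z - 170) + y*(-12*z^2 - 194*z + 80) - 7*z^3 + 22*z^2 + 67*z - 10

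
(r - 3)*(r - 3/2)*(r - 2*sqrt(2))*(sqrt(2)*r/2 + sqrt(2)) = sqrt(2)*r^4/2 - 2*r^3 - 5*sqrt(2)*r^3/4 - 9*sqrt(2)*r^2/4 + 5*r^2 + 9*sqrt(2)*r/2 + 9*r - 18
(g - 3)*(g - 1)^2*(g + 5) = g^4 - 18*g^2 + 32*g - 15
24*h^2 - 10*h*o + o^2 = (-6*h + o)*(-4*h + o)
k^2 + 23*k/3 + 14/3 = (k + 2/3)*(k + 7)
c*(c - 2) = c^2 - 2*c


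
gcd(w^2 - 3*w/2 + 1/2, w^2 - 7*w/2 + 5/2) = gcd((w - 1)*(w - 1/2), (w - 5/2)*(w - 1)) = w - 1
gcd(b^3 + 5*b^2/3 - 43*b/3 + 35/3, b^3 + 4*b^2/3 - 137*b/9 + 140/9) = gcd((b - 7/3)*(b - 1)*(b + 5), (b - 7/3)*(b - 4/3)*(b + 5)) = b^2 + 8*b/3 - 35/3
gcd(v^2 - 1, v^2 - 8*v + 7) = v - 1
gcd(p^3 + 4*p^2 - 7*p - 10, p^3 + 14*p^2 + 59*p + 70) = p + 5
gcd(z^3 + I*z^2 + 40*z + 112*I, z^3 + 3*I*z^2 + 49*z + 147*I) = z - 7*I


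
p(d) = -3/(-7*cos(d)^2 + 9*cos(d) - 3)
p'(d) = -3*(-14*sin(d)*cos(d) + 9*sin(d))/(-7*cos(d)^2 + 9*cos(d) - 3)^2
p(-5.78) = 6.15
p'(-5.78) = 19.85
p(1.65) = 0.80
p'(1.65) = -2.14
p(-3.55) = 0.17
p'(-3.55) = -0.09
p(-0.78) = 21.50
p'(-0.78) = -103.20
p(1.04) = 12.61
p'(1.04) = -87.50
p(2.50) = 0.20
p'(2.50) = -0.17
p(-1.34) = 2.29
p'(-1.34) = 9.90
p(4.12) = 0.29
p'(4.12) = 0.40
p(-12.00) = 7.69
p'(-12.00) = 29.79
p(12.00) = 7.69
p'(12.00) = -29.79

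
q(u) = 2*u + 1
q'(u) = 2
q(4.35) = 9.70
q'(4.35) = 2.00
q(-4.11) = -7.22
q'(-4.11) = 2.00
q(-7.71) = -14.42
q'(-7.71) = 2.00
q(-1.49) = -1.98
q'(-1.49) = 2.00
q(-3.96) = -6.92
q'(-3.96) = 2.00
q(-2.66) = -4.32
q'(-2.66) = 2.00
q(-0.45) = 0.10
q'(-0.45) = 2.00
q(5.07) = 11.14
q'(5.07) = 2.00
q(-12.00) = -23.00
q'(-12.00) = 2.00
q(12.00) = 25.00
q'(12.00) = 2.00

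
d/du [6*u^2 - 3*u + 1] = 12*u - 3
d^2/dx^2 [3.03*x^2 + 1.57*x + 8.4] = 6.06000000000000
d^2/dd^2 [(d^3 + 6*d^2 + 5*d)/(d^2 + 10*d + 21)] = 24*(2*d^3 + 21*d^2 + 84*d + 133)/(d^6 + 30*d^5 + 363*d^4 + 2260*d^3 + 7623*d^2 + 13230*d + 9261)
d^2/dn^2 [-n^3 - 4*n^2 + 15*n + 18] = -6*n - 8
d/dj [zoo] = 0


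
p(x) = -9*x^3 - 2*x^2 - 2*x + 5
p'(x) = -27*x^2 - 4*x - 2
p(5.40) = -1481.30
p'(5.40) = -810.92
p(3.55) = -429.95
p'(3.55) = -356.47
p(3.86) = -550.13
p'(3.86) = -419.73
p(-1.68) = 45.39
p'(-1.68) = -71.48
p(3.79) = -521.27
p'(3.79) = -404.99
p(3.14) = -299.63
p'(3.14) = -280.77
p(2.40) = -135.74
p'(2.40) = -167.12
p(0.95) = -6.42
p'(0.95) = -30.17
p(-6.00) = 1889.00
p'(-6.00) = -950.00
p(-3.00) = 236.00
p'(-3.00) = -233.00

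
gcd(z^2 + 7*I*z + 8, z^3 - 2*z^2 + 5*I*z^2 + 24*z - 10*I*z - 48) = z + 8*I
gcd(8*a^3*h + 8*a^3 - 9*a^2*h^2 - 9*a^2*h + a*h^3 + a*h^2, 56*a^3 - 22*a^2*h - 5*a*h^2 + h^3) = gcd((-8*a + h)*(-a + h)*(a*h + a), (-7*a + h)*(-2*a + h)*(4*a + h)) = 1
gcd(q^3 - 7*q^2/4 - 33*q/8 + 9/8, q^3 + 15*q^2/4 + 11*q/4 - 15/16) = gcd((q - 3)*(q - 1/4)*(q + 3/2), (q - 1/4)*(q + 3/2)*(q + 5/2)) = q^2 + 5*q/4 - 3/8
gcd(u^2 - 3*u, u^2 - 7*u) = u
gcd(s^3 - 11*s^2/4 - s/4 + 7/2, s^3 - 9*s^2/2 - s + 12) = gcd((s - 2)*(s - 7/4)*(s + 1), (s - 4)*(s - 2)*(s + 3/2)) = s - 2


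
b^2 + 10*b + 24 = (b + 4)*(b + 6)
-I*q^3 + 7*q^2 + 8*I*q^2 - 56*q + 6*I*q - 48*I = (q - 8)*(q + 6*I)*(-I*q + 1)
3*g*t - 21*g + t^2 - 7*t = (3*g + t)*(t - 7)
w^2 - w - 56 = (w - 8)*(w + 7)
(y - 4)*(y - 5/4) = y^2 - 21*y/4 + 5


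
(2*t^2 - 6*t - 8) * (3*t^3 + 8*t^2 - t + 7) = 6*t^5 - 2*t^4 - 74*t^3 - 44*t^2 - 34*t - 56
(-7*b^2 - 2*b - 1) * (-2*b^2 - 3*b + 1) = 14*b^4 + 25*b^3 + b^2 + b - 1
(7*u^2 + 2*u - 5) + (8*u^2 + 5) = 15*u^2 + 2*u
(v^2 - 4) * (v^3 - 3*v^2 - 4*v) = v^5 - 3*v^4 - 8*v^3 + 12*v^2 + 16*v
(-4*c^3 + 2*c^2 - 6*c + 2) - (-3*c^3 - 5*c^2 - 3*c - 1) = -c^3 + 7*c^2 - 3*c + 3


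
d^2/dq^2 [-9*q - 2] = 0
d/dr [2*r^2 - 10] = 4*r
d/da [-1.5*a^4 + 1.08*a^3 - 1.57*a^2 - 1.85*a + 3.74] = -6.0*a^3 + 3.24*a^2 - 3.14*a - 1.85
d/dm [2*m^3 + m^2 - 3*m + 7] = 6*m^2 + 2*m - 3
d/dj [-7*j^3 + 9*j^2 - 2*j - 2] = -21*j^2 + 18*j - 2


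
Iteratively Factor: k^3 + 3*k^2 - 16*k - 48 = (k + 4)*(k^2 - k - 12) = (k - 4)*(k + 4)*(k + 3)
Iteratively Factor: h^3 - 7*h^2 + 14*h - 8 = (h - 2)*(h^2 - 5*h + 4) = (h - 4)*(h - 2)*(h - 1)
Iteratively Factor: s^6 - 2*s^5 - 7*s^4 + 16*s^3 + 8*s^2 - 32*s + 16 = (s + 2)*(s^5 - 4*s^4 + s^3 + 14*s^2 - 20*s + 8) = (s + 2)^2*(s^4 - 6*s^3 + 13*s^2 - 12*s + 4) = (s - 2)*(s + 2)^2*(s^3 - 4*s^2 + 5*s - 2) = (s - 2)^2*(s + 2)^2*(s^2 - 2*s + 1) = (s - 2)^2*(s - 1)*(s + 2)^2*(s - 1)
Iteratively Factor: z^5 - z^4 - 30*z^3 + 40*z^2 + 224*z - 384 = (z - 3)*(z^4 + 2*z^3 - 24*z^2 - 32*z + 128) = (z - 3)*(z + 4)*(z^3 - 2*z^2 - 16*z + 32) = (z - 4)*(z - 3)*(z + 4)*(z^2 + 2*z - 8) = (z - 4)*(z - 3)*(z - 2)*(z + 4)*(z + 4)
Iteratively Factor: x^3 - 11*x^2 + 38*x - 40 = (x - 2)*(x^2 - 9*x + 20) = (x - 5)*(x - 2)*(x - 4)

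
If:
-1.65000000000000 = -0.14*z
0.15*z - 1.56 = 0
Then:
No Solution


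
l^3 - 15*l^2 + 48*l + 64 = (l - 8)^2*(l + 1)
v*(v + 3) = v^2 + 3*v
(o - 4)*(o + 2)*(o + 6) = o^3 + 4*o^2 - 20*o - 48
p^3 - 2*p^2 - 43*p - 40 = (p - 8)*(p + 1)*(p + 5)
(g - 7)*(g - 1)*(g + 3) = g^3 - 5*g^2 - 17*g + 21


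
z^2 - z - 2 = (z - 2)*(z + 1)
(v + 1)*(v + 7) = v^2 + 8*v + 7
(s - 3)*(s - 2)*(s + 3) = s^3 - 2*s^2 - 9*s + 18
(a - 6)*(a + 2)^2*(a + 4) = a^4 + 2*a^3 - 28*a^2 - 104*a - 96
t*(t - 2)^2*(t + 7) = t^4 + 3*t^3 - 24*t^2 + 28*t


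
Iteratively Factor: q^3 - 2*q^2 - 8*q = (q)*(q^2 - 2*q - 8) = q*(q - 4)*(q + 2)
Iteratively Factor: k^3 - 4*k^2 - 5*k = (k + 1)*(k^2 - 5*k) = (k - 5)*(k + 1)*(k)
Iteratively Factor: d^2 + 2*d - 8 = (d + 4)*(d - 2)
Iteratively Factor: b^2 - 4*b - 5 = (b + 1)*(b - 5)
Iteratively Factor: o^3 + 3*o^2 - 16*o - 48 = (o + 3)*(o^2 - 16) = (o + 3)*(o + 4)*(o - 4)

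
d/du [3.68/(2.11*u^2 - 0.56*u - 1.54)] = (2.0608 - 15.5296*u)/(-2.11*u^2 + 0.56*u + 1.54)^2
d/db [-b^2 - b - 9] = -2*b - 1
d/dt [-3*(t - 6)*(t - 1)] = 21 - 6*t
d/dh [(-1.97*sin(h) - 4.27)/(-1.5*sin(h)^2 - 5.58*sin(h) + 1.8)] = (-12.81*sin(h) + 1.4775*cos(2*h) - 28.8501)*cos(h)/(1.5*sin(h)^2 + 5.58*sin(h) - 1.8)^2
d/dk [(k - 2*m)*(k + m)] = 2*k - m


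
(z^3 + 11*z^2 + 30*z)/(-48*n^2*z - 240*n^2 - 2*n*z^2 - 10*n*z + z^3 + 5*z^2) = z*(z + 6)/(-48*n^2 - 2*n*z + z^2)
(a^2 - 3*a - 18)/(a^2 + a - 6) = (a - 6)/(a - 2)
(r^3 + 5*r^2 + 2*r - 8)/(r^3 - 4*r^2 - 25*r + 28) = (r + 2)/(r - 7)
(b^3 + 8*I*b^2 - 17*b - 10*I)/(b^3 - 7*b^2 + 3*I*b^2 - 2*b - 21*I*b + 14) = (b + 5*I)/(b - 7)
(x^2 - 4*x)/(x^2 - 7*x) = (x - 4)/(x - 7)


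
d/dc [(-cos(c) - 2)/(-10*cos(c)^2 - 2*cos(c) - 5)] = (10*cos(c)^2 + 40*cos(c) - 1)*sin(c)/(-10*sin(c)^2 + 2*cos(c) + 15)^2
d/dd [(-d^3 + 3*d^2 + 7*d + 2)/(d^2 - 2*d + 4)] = (-d^4 + 4*d^3 - 25*d^2 + 20*d + 32)/(d^4 - 4*d^3 + 12*d^2 - 16*d + 16)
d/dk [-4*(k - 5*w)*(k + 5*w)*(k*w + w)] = 4*w*(-3*k^2 - 2*k + 25*w^2)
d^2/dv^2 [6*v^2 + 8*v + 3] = 12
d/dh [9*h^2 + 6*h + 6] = 18*h + 6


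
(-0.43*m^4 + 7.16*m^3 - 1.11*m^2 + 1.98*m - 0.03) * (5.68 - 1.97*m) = 0.8471*m^5 - 16.5476*m^4 + 42.8555*m^3 - 10.2054*m^2 + 11.3055*m - 0.1704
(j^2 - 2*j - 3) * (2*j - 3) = 2*j^3 - 7*j^2 + 9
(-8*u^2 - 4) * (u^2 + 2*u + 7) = -8*u^4 - 16*u^3 - 60*u^2 - 8*u - 28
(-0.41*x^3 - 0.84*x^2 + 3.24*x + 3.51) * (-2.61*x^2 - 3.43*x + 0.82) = 1.0701*x^5 + 3.5987*x^4 - 5.9114*x^3 - 20.9631*x^2 - 9.3825*x + 2.8782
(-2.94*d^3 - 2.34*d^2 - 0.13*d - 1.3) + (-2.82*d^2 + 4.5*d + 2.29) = -2.94*d^3 - 5.16*d^2 + 4.37*d + 0.99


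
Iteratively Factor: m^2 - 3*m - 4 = (m - 4)*(m + 1)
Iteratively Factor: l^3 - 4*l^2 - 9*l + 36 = (l + 3)*(l^2 - 7*l + 12) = (l - 3)*(l + 3)*(l - 4)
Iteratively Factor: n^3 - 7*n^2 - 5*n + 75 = (n - 5)*(n^2 - 2*n - 15) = (n - 5)^2*(n + 3)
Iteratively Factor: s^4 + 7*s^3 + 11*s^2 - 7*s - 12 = (s + 3)*(s^3 + 4*s^2 - s - 4) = (s + 1)*(s + 3)*(s^2 + 3*s - 4) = (s + 1)*(s + 3)*(s + 4)*(s - 1)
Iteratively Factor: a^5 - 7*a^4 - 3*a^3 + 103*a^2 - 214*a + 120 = (a + 4)*(a^4 - 11*a^3 + 41*a^2 - 61*a + 30) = (a - 1)*(a + 4)*(a^3 - 10*a^2 + 31*a - 30) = (a - 3)*(a - 1)*(a + 4)*(a^2 - 7*a + 10) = (a - 5)*(a - 3)*(a - 1)*(a + 4)*(a - 2)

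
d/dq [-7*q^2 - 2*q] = -14*q - 2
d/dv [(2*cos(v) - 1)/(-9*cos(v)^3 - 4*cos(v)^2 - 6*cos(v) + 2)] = 16*(-36*cos(v)^3 + 19*cos(v)^2 + 8*cos(v) + 2)*sin(v)/(51*cos(v) + 8*cos(2*v) + 9*cos(3*v))^2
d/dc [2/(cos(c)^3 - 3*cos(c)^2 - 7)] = 6*(cos(c) - 2)*sin(c)*cos(c)/(-cos(c)^3 + 3*cos(c)^2 + 7)^2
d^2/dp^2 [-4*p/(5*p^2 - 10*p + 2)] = 40*(-20*p*(p - 1)^2 + (3*p - 2)*(5*p^2 - 10*p + 2))/(5*p^2 - 10*p + 2)^3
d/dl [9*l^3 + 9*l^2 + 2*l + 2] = 27*l^2 + 18*l + 2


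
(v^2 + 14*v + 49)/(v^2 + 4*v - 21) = (v + 7)/(v - 3)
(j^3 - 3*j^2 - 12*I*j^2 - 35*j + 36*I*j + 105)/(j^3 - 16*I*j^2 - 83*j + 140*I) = (j - 3)/(j - 4*I)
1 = 1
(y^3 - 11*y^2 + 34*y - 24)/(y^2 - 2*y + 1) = (y^2 - 10*y + 24)/(y - 1)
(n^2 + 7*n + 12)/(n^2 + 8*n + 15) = (n + 4)/(n + 5)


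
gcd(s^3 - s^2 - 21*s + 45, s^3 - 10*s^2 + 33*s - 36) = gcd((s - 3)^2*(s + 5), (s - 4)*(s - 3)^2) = s^2 - 6*s + 9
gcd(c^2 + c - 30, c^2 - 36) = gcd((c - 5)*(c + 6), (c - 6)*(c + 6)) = c + 6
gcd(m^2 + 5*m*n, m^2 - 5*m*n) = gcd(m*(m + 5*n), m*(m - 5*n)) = m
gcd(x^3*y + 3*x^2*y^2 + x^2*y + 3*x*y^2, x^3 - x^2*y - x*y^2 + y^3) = 1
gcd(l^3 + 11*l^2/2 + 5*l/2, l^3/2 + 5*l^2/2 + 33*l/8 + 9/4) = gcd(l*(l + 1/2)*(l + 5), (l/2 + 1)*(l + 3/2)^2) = 1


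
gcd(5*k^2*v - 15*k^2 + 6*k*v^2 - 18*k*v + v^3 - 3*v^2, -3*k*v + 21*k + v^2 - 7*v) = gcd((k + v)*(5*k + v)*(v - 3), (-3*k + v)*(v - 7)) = 1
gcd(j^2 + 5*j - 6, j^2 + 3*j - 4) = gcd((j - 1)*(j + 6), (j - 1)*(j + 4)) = j - 1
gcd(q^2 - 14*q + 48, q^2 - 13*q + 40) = q - 8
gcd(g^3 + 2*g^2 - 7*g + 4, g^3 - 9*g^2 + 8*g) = g - 1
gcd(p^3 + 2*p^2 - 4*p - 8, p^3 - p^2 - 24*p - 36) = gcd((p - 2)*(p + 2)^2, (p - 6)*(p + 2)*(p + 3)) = p + 2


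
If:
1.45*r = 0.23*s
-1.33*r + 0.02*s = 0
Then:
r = 0.00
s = 0.00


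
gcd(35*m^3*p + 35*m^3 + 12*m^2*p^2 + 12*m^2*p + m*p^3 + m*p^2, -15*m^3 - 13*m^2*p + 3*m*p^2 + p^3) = 5*m + p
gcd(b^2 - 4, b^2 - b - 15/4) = 1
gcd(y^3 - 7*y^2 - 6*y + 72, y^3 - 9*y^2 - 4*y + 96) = y^2 - y - 12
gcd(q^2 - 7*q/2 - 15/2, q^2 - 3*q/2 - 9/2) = q + 3/2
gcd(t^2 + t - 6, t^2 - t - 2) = t - 2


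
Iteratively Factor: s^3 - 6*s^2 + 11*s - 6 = (s - 2)*(s^2 - 4*s + 3) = (s - 3)*(s - 2)*(s - 1)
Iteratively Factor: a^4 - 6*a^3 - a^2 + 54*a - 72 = (a + 3)*(a^3 - 9*a^2 + 26*a - 24) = (a - 3)*(a + 3)*(a^2 - 6*a + 8) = (a - 3)*(a - 2)*(a + 3)*(a - 4)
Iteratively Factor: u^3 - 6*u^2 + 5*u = (u - 5)*(u^2 - u) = u*(u - 5)*(u - 1)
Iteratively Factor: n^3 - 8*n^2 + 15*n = (n)*(n^2 - 8*n + 15) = n*(n - 5)*(n - 3)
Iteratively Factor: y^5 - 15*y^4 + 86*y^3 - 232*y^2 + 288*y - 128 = (y - 1)*(y^4 - 14*y^3 + 72*y^2 - 160*y + 128) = (y - 2)*(y - 1)*(y^3 - 12*y^2 + 48*y - 64) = (y - 4)*(y - 2)*(y - 1)*(y^2 - 8*y + 16) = (y - 4)^2*(y - 2)*(y - 1)*(y - 4)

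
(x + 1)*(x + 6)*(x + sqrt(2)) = x^3 + sqrt(2)*x^2 + 7*x^2 + 6*x + 7*sqrt(2)*x + 6*sqrt(2)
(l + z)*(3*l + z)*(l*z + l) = 3*l^3*z + 3*l^3 + 4*l^2*z^2 + 4*l^2*z + l*z^3 + l*z^2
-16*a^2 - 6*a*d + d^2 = (-8*a + d)*(2*a + d)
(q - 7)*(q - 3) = q^2 - 10*q + 21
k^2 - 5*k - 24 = (k - 8)*(k + 3)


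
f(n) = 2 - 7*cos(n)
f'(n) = 7*sin(n)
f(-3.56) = 8.40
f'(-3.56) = 2.84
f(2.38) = 7.07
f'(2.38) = 4.83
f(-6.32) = -5.00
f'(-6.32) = -0.26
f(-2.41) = 7.21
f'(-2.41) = -4.68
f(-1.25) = -0.21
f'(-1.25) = -6.64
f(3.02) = 8.95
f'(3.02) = 0.85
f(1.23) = -0.34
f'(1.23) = 6.60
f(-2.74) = 8.44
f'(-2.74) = -2.74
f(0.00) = -5.00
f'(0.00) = 0.00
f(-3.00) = 8.93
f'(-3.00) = -0.99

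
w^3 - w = w*(w - 1)*(w + 1)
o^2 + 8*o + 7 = (o + 1)*(o + 7)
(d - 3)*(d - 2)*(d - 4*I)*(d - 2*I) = d^4 - 5*d^3 - 6*I*d^3 - 2*d^2 + 30*I*d^2 + 40*d - 36*I*d - 48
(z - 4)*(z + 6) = z^2 + 2*z - 24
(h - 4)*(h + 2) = h^2 - 2*h - 8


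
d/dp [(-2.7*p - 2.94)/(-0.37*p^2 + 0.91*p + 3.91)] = (0.999*p^2 - 2.457*p - (0.74*p - 0.91)*(2.7*p + 2.94) - 10.557)/(-0.37*p^2 + 0.91*p + 3.91)^2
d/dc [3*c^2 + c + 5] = 6*c + 1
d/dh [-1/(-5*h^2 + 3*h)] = (3 - 10*h)/(h^2*(5*h - 3)^2)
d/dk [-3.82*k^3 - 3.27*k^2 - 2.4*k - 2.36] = -11.46*k^2 - 6.54*k - 2.4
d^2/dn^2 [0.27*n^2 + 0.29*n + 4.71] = 0.540000000000000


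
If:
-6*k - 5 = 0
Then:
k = -5/6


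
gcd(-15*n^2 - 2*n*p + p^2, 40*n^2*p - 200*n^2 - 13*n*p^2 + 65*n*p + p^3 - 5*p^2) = -5*n + p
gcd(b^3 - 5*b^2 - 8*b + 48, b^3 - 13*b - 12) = b^2 - b - 12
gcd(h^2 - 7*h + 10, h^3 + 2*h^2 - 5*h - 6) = h - 2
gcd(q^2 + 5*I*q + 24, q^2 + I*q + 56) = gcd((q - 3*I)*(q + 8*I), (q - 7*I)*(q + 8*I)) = q + 8*I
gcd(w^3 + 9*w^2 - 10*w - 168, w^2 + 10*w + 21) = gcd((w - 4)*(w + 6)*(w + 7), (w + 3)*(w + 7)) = w + 7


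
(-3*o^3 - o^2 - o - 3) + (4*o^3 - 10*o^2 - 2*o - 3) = o^3 - 11*o^2 - 3*o - 6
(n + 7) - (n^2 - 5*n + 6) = -n^2 + 6*n + 1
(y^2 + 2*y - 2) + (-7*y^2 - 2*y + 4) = 2 - 6*y^2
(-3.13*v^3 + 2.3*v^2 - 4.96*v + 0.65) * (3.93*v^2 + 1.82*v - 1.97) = -12.3009*v^5 + 3.3424*v^4 - 9.1407*v^3 - 11.0037*v^2 + 10.9542*v - 1.2805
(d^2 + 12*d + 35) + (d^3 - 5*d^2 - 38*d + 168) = d^3 - 4*d^2 - 26*d + 203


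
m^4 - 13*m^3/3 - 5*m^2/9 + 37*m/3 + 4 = (m - 3)^2*(m + 1/3)*(m + 4/3)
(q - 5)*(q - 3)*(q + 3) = q^3 - 5*q^2 - 9*q + 45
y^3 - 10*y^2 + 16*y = y*(y - 8)*(y - 2)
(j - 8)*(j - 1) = j^2 - 9*j + 8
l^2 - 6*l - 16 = (l - 8)*(l + 2)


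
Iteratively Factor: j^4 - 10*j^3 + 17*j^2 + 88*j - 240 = (j - 4)*(j^3 - 6*j^2 - 7*j + 60) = (j - 5)*(j - 4)*(j^2 - j - 12) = (j - 5)*(j - 4)*(j + 3)*(j - 4)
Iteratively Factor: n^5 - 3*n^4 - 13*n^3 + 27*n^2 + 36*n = (n)*(n^4 - 3*n^3 - 13*n^2 + 27*n + 36) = n*(n - 3)*(n^3 - 13*n - 12) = n*(n - 4)*(n - 3)*(n^2 + 4*n + 3) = n*(n - 4)*(n - 3)*(n + 3)*(n + 1)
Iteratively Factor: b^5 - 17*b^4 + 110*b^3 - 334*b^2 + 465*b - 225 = (b - 3)*(b^4 - 14*b^3 + 68*b^2 - 130*b + 75) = (b - 3)*(b - 1)*(b^3 - 13*b^2 + 55*b - 75) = (b - 5)*(b - 3)*(b - 1)*(b^2 - 8*b + 15) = (b - 5)^2*(b - 3)*(b - 1)*(b - 3)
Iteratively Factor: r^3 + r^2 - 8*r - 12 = (r + 2)*(r^2 - r - 6) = (r - 3)*(r + 2)*(r + 2)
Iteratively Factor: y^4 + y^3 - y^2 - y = (y + 1)*(y^3 - y) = (y + 1)^2*(y^2 - y) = (y - 1)*(y + 1)^2*(y)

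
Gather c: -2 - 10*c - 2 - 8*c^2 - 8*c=-8*c^2 - 18*c - 4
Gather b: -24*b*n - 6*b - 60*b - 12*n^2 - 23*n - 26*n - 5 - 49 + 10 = b*(-24*n - 66) - 12*n^2 - 49*n - 44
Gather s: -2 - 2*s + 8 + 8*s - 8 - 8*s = -2*s - 2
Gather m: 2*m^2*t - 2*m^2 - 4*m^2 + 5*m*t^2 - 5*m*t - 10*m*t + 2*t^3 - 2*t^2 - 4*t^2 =m^2*(2*t - 6) + m*(5*t^2 - 15*t) + 2*t^3 - 6*t^2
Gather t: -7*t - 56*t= -63*t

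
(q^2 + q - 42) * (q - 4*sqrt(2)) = q^3 - 4*sqrt(2)*q^2 + q^2 - 42*q - 4*sqrt(2)*q + 168*sqrt(2)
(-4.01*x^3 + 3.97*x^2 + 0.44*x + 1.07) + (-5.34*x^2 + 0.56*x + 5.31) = -4.01*x^3 - 1.37*x^2 + 1.0*x + 6.38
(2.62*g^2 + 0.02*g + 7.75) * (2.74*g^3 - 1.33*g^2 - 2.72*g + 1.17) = 7.1788*g^5 - 3.4298*g^4 + 14.082*g^3 - 7.2965*g^2 - 21.0566*g + 9.0675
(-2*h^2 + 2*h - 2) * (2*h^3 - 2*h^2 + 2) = -4*h^5 + 8*h^4 - 8*h^3 + 4*h - 4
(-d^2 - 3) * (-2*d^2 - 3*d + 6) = 2*d^4 + 3*d^3 + 9*d - 18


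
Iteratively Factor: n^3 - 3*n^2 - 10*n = (n + 2)*(n^2 - 5*n) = n*(n + 2)*(n - 5)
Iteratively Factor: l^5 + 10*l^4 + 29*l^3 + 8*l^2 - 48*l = (l + 4)*(l^4 + 6*l^3 + 5*l^2 - 12*l) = (l + 4)^2*(l^3 + 2*l^2 - 3*l) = l*(l + 4)^2*(l^2 + 2*l - 3) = l*(l - 1)*(l + 4)^2*(l + 3)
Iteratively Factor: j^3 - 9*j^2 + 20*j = (j - 4)*(j^2 - 5*j) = (j - 5)*(j - 4)*(j)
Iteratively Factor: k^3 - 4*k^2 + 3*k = (k)*(k^2 - 4*k + 3) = k*(k - 3)*(k - 1)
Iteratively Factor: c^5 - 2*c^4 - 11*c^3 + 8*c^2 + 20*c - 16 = (c - 4)*(c^4 + 2*c^3 - 3*c^2 - 4*c + 4) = (c - 4)*(c - 1)*(c^3 + 3*c^2 - 4) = (c - 4)*(c - 1)^2*(c^2 + 4*c + 4) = (c - 4)*(c - 1)^2*(c + 2)*(c + 2)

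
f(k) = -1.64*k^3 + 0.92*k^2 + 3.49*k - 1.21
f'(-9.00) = -411.59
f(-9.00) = 1237.46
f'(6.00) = -162.59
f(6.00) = -301.39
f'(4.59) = -91.72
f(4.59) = -124.40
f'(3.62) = -54.32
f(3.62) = -54.32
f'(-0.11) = 3.23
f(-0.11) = -1.58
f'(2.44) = -21.31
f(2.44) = -11.04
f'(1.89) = -10.61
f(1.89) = -2.40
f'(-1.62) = -12.40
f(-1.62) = 2.52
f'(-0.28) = 2.59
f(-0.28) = -2.08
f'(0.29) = 3.61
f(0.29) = -0.16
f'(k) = -4.92*k^2 + 1.84*k + 3.49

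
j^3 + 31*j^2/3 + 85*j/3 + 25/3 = (j + 1/3)*(j + 5)^2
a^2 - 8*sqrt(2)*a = a*(a - 8*sqrt(2))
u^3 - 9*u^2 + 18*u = u*(u - 6)*(u - 3)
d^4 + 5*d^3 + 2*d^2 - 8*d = d*(d - 1)*(d + 2)*(d + 4)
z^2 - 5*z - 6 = (z - 6)*(z + 1)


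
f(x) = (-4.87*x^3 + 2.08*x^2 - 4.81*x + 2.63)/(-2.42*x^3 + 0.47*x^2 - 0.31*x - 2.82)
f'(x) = (-14.61*x^2 + 4.16*x - 4.81)/(-2.42*x^3 + 0.47*x^2 - 0.31*x - 2.82) + (7.26*x^2 - 0.94*x + 0.31)*(-4.87*x^3 + 2.08*x^2 - 4.81*x + 2.63)/(-2.42*x^3 + 0.47*x^2 - 0.31*x - 2.82)^2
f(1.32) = 1.42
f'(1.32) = 1.03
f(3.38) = 1.94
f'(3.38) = 0.03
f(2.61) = 1.89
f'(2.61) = 0.09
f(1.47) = 1.55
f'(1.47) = 0.77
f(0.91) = 0.81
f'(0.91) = 1.91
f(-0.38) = -2.01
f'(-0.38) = 4.78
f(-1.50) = 4.51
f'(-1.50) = 5.45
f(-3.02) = 2.47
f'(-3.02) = 0.30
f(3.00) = 1.92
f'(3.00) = 0.05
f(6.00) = 1.97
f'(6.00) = 0.01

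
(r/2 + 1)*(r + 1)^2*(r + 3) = r^4/2 + 7*r^3/2 + 17*r^2/2 + 17*r/2 + 3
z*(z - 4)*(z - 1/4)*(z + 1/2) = z^4 - 15*z^3/4 - 9*z^2/8 + z/2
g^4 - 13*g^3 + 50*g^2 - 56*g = g*(g - 7)*(g - 4)*(g - 2)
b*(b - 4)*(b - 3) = b^3 - 7*b^2 + 12*b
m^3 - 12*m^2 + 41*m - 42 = (m - 7)*(m - 3)*(m - 2)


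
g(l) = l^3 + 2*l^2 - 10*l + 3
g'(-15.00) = 605.00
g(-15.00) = -2772.00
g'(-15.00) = 605.00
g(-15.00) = -2772.00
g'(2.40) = 16.88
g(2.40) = 4.34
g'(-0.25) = -10.81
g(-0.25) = 5.61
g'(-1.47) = -9.40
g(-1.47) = 18.85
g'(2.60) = 20.68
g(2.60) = 8.10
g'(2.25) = 14.19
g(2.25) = 2.02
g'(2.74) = 23.48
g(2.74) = 11.19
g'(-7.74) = 138.76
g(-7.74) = -263.47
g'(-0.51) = -11.26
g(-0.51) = 8.49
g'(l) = 3*l^2 + 4*l - 10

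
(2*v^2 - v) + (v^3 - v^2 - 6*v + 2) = v^3 + v^2 - 7*v + 2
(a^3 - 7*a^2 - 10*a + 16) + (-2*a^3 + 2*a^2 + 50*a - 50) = -a^3 - 5*a^2 + 40*a - 34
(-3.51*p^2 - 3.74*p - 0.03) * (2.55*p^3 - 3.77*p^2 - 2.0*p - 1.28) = -8.9505*p^5 + 3.6957*p^4 + 21.0433*p^3 + 12.0859*p^2 + 4.8472*p + 0.0384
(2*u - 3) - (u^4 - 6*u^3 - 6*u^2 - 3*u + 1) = -u^4 + 6*u^3 + 6*u^2 + 5*u - 4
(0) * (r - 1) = 0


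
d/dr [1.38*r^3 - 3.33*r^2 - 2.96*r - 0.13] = 4.14*r^2 - 6.66*r - 2.96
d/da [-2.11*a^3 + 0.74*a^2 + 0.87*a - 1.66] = -6.33*a^2 + 1.48*a + 0.87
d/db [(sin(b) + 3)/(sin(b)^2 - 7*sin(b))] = (-cos(b) - 6/tan(b) + 21*cos(b)/sin(b)^2)/(sin(b) - 7)^2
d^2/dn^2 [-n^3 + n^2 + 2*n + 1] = 2 - 6*n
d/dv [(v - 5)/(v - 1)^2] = (9 - v)/(v - 1)^3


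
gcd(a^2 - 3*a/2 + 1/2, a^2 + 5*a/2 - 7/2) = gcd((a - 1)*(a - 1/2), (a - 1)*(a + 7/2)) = a - 1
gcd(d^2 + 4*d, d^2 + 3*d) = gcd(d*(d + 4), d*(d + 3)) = d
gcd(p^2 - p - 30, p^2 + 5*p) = p + 5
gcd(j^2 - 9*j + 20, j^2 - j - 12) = j - 4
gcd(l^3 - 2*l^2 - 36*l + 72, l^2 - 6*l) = l - 6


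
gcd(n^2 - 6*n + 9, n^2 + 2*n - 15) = n - 3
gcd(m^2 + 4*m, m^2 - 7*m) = m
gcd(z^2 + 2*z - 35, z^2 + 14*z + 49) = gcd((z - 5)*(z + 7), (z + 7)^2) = z + 7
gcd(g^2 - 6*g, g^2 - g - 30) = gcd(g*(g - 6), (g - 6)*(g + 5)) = g - 6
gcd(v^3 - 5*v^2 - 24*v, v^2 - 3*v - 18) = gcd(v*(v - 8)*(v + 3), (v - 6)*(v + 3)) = v + 3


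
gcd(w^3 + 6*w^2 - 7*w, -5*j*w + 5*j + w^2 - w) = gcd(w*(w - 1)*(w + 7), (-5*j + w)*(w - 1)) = w - 1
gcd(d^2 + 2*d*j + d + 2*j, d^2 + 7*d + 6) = d + 1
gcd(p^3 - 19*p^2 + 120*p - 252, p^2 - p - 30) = p - 6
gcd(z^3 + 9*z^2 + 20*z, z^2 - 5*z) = z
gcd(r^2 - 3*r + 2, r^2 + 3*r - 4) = r - 1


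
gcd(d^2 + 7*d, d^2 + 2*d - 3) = 1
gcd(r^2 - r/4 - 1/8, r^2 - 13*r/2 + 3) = r - 1/2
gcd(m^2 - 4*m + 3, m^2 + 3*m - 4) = m - 1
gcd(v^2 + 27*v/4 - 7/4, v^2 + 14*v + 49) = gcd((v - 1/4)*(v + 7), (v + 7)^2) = v + 7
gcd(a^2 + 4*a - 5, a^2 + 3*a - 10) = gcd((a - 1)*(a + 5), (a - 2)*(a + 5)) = a + 5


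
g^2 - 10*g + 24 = (g - 6)*(g - 4)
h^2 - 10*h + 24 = (h - 6)*(h - 4)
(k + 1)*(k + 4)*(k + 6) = k^3 + 11*k^2 + 34*k + 24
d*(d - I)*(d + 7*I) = d^3 + 6*I*d^2 + 7*d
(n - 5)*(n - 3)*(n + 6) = n^3 - 2*n^2 - 33*n + 90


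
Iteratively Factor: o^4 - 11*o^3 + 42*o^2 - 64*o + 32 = (o - 4)*(o^3 - 7*o^2 + 14*o - 8) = (o - 4)*(o - 2)*(o^2 - 5*o + 4) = (o - 4)^2*(o - 2)*(o - 1)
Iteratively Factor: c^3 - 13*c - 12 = (c + 3)*(c^2 - 3*c - 4) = (c - 4)*(c + 3)*(c + 1)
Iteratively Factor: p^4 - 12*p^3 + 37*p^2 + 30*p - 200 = (p + 2)*(p^3 - 14*p^2 + 65*p - 100) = (p - 5)*(p + 2)*(p^2 - 9*p + 20) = (p - 5)^2*(p + 2)*(p - 4)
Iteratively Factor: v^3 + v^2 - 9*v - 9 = (v - 3)*(v^2 + 4*v + 3) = (v - 3)*(v + 1)*(v + 3)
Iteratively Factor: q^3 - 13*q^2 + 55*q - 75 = (q - 3)*(q^2 - 10*q + 25) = (q - 5)*(q - 3)*(q - 5)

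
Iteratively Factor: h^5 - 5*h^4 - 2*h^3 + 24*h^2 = (h - 4)*(h^4 - h^3 - 6*h^2) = h*(h - 4)*(h^3 - h^2 - 6*h) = h*(h - 4)*(h - 3)*(h^2 + 2*h) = h*(h - 4)*(h - 3)*(h + 2)*(h)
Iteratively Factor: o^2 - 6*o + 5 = (o - 5)*(o - 1)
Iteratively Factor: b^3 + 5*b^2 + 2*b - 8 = (b + 2)*(b^2 + 3*b - 4) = (b - 1)*(b + 2)*(b + 4)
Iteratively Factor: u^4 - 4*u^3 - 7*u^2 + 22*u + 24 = (u + 1)*(u^3 - 5*u^2 - 2*u + 24) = (u + 1)*(u + 2)*(u^2 - 7*u + 12) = (u - 3)*(u + 1)*(u + 2)*(u - 4)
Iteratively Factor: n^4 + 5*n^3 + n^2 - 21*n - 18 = (n + 1)*(n^3 + 4*n^2 - 3*n - 18) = (n + 1)*(n + 3)*(n^2 + n - 6) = (n + 1)*(n + 3)^2*(n - 2)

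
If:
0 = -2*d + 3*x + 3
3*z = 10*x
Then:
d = 9*z/20 + 3/2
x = 3*z/10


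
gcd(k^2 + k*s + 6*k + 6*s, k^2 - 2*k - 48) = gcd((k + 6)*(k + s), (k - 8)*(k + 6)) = k + 6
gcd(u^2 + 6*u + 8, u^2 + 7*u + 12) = u + 4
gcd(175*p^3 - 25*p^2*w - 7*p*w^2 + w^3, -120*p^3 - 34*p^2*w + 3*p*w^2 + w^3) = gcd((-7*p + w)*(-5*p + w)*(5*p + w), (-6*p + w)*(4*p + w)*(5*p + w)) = 5*p + w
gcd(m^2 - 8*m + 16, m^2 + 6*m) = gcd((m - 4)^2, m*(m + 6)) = 1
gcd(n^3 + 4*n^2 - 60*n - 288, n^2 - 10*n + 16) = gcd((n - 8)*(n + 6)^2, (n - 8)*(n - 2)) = n - 8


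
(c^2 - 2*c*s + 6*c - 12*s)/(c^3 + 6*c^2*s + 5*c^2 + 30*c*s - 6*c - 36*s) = (c - 2*s)/(c^2 + 6*c*s - c - 6*s)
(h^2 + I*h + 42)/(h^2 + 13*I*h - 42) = (h - 6*I)/(h + 6*I)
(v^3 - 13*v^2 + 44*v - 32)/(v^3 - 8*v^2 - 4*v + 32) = (v^2 - 5*v + 4)/(v^2 - 4)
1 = 1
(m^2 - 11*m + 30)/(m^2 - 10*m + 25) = (m - 6)/(m - 5)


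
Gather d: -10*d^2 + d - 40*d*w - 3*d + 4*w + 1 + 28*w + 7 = -10*d^2 + d*(-40*w - 2) + 32*w + 8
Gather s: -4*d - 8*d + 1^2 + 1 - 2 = -12*d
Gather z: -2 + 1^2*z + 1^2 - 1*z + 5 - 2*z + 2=6 - 2*z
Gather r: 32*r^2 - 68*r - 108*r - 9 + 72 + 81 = 32*r^2 - 176*r + 144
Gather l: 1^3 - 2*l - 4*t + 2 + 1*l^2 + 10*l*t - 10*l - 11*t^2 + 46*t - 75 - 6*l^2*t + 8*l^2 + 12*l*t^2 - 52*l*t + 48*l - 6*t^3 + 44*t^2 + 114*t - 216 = l^2*(9 - 6*t) + l*(12*t^2 - 42*t + 36) - 6*t^3 + 33*t^2 + 156*t - 288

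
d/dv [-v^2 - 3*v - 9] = -2*v - 3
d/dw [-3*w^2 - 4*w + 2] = -6*w - 4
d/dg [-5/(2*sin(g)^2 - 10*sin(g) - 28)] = 5*(2*sin(g) - 5)*cos(g)/(2*(sin(g) - 7)^2*(sin(g) + 2)^2)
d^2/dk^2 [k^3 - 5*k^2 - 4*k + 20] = 6*k - 10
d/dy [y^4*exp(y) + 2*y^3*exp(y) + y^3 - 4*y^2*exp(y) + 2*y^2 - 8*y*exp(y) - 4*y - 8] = y^4*exp(y) + 6*y^3*exp(y) + 2*y^2*exp(y) + 3*y^2 - 16*y*exp(y) + 4*y - 8*exp(y) - 4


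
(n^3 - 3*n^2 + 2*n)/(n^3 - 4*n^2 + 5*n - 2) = n/(n - 1)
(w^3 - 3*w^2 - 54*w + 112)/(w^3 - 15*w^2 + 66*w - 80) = (w + 7)/(w - 5)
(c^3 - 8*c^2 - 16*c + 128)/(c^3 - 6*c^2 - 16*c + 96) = (c - 8)/(c - 6)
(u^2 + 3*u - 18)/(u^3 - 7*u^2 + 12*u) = (u + 6)/(u*(u - 4))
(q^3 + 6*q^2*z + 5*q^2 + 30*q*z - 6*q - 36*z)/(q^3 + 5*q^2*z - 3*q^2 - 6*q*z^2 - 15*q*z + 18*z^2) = (-q^2 - 5*q + 6)/(-q^2 + q*z + 3*q - 3*z)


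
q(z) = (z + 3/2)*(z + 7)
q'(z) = 2*z + 17/2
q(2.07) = 32.38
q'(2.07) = 12.64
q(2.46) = 37.46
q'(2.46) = 13.42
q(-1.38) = 0.67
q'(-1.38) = 5.74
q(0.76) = 17.54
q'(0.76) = 10.02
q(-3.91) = -7.45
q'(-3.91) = 0.68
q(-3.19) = -6.44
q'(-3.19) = 2.12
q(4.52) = 69.35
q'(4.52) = 17.54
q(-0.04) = 10.16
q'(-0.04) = 8.42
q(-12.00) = 52.50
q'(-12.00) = -15.50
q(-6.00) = -4.50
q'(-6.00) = -3.50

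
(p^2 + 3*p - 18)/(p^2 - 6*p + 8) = (p^2 + 3*p - 18)/(p^2 - 6*p + 8)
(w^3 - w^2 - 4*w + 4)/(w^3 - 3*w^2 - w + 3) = (w^2 - 4)/(w^2 - 2*w - 3)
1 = 1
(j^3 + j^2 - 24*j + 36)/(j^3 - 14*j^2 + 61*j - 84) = (j^2 + 4*j - 12)/(j^2 - 11*j + 28)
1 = 1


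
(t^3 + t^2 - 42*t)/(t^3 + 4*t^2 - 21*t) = (t - 6)/(t - 3)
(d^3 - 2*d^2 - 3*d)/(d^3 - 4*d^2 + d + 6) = d/(d - 2)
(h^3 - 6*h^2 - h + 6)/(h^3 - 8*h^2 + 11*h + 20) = (h^2 - 7*h + 6)/(h^2 - 9*h + 20)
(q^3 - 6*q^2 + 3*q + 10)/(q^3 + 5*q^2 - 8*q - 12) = (q - 5)/(q + 6)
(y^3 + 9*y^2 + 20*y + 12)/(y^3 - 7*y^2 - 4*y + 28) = (y^2 + 7*y + 6)/(y^2 - 9*y + 14)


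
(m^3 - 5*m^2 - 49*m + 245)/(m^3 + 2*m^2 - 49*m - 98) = (m - 5)/(m + 2)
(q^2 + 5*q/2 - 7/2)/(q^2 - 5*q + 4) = (q + 7/2)/(q - 4)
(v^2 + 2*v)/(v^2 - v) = (v + 2)/(v - 1)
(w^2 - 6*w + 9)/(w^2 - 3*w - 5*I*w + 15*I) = (w - 3)/(w - 5*I)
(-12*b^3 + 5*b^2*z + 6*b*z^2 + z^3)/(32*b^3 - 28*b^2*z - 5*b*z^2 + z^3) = (3*b + z)/(-8*b + z)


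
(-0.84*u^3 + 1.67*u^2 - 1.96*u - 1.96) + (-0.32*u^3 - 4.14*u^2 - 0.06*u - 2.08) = -1.16*u^3 - 2.47*u^2 - 2.02*u - 4.04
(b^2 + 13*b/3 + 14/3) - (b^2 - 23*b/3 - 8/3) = 12*b + 22/3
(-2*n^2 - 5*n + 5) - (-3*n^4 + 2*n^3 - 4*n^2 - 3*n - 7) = 3*n^4 - 2*n^3 + 2*n^2 - 2*n + 12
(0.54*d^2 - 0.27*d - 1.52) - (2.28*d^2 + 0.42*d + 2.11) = -1.74*d^2 - 0.69*d - 3.63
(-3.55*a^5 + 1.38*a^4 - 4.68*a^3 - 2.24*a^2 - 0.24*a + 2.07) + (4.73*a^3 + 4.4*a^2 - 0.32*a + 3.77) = -3.55*a^5 + 1.38*a^4 + 0.0500000000000007*a^3 + 2.16*a^2 - 0.56*a + 5.84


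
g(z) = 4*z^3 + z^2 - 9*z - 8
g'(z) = 12*z^2 + 2*z - 9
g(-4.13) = -235.55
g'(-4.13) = 187.42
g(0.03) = -8.27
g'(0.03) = -8.93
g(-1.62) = -7.80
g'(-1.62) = 19.25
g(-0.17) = -6.46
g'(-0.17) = -8.99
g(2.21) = 20.17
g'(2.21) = 54.03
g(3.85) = 200.44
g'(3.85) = 176.57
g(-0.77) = -2.30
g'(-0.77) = -3.43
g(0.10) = -8.89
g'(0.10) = -8.68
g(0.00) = -8.00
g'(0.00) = -9.00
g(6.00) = 838.00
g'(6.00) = 435.00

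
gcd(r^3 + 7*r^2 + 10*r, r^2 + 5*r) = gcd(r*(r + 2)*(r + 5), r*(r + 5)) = r^2 + 5*r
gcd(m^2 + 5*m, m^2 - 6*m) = m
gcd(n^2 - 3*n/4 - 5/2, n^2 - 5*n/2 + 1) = n - 2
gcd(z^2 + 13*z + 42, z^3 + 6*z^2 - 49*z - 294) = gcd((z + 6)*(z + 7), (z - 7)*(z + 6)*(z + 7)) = z^2 + 13*z + 42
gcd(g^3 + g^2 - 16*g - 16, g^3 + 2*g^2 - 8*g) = g + 4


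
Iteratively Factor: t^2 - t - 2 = (t + 1)*(t - 2)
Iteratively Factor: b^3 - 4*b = (b - 2)*(b^2 + 2*b) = (b - 2)*(b + 2)*(b)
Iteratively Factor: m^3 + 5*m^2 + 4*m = (m)*(m^2 + 5*m + 4) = m*(m + 4)*(m + 1)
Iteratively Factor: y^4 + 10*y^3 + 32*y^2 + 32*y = (y + 2)*(y^3 + 8*y^2 + 16*y) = y*(y + 2)*(y^2 + 8*y + 16) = y*(y + 2)*(y + 4)*(y + 4)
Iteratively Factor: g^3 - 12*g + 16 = (g + 4)*(g^2 - 4*g + 4) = (g - 2)*(g + 4)*(g - 2)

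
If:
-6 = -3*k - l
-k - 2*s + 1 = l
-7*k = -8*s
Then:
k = 20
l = -54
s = 35/2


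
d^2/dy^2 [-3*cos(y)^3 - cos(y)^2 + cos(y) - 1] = 5*cos(y)/4 + 2*cos(2*y) + 27*cos(3*y)/4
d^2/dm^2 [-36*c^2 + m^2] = 2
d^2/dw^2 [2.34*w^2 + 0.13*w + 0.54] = 4.68000000000000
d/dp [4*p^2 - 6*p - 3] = 8*p - 6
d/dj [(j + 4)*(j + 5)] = 2*j + 9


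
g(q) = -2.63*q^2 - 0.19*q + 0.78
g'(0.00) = -0.19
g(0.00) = 0.78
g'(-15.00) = 78.71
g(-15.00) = -588.12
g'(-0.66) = 3.28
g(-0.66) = -0.24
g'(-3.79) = 19.75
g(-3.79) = -36.28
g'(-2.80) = 14.54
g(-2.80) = -19.31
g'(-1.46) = 7.49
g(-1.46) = -4.55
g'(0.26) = -1.56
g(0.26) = 0.55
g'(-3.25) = 16.90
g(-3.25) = -26.38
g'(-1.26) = 6.44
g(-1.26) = -3.16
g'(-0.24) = 1.07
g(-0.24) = 0.67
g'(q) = -5.26*q - 0.19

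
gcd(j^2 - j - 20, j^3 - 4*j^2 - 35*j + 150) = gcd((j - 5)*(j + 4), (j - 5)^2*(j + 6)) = j - 5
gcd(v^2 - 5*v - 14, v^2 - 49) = v - 7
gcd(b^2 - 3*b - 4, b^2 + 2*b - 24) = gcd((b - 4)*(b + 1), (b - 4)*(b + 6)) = b - 4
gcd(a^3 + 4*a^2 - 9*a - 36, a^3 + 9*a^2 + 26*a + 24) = a^2 + 7*a + 12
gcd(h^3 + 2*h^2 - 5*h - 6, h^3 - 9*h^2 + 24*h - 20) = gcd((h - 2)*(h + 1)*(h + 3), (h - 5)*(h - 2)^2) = h - 2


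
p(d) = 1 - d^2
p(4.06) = -15.48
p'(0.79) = -1.58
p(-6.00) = -35.00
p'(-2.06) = 4.12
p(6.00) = -35.00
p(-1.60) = -1.56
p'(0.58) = -1.16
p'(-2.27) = 4.54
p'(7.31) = -14.62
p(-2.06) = -3.24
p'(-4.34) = 8.68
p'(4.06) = -8.12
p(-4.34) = -17.84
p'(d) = -2*d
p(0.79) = 0.38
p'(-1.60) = 3.20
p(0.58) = 0.66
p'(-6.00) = 12.00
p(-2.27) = -4.15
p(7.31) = -52.44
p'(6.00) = -12.00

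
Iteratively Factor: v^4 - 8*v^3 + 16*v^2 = (v)*(v^3 - 8*v^2 + 16*v) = v*(v - 4)*(v^2 - 4*v) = v*(v - 4)^2*(v)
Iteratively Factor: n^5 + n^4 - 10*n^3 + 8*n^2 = (n)*(n^4 + n^3 - 10*n^2 + 8*n) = n^2*(n^3 + n^2 - 10*n + 8) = n^2*(n - 2)*(n^2 + 3*n - 4) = n^2*(n - 2)*(n - 1)*(n + 4)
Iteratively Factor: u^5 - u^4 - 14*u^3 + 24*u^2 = (u)*(u^4 - u^3 - 14*u^2 + 24*u) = u*(u - 3)*(u^3 + 2*u^2 - 8*u) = u^2*(u - 3)*(u^2 + 2*u - 8) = u^2*(u - 3)*(u - 2)*(u + 4)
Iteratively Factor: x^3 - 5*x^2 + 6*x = (x - 3)*(x^2 - 2*x) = x*(x - 3)*(x - 2)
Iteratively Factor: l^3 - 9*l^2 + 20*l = (l - 4)*(l^2 - 5*l) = (l - 5)*(l - 4)*(l)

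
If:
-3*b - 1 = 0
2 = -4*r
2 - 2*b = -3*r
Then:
No Solution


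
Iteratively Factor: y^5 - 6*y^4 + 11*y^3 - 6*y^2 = (y)*(y^4 - 6*y^3 + 11*y^2 - 6*y) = y*(y - 1)*(y^3 - 5*y^2 + 6*y) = y*(y - 3)*(y - 1)*(y^2 - 2*y) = y*(y - 3)*(y - 2)*(y - 1)*(y)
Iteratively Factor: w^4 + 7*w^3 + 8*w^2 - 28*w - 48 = (w - 2)*(w^3 + 9*w^2 + 26*w + 24) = (w - 2)*(w + 3)*(w^2 + 6*w + 8) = (w - 2)*(w + 2)*(w + 3)*(w + 4)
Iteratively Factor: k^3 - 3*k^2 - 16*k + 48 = (k - 4)*(k^2 + k - 12) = (k - 4)*(k - 3)*(k + 4)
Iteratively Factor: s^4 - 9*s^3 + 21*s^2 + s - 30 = (s - 3)*(s^3 - 6*s^2 + 3*s + 10) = (s - 3)*(s + 1)*(s^2 - 7*s + 10) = (s - 3)*(s - 2)*(s + 1)*(s - 5)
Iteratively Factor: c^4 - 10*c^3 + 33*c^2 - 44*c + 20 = (c - 2)*(c^3 - 8*c^2 + 17*c - 10) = (c - 2)*(c - 1)*(c^2 - 7*c + 10) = (c - 5)*(c - 2)*(c - 1)*(c - 2)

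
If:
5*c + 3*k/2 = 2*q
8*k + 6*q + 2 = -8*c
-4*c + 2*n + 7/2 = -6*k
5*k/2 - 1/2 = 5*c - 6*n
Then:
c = 71/296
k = -89/148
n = 79/148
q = 11/74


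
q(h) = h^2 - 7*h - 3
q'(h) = 2*h - 7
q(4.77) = -13.64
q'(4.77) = 2.54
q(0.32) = -5.14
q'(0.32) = -6.36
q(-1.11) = 6.00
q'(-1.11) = -9.22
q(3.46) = -15.25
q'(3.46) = -0.08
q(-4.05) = 41.75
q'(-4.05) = -15.10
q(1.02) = -9.10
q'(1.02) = -4.96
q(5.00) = -13.00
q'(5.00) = 3.00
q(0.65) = -7.13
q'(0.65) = -5.70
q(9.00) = 15.00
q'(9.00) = 11.00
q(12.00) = 57.00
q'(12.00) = 17.00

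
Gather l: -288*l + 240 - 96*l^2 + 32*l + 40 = -96*l^2 - 256*l + 280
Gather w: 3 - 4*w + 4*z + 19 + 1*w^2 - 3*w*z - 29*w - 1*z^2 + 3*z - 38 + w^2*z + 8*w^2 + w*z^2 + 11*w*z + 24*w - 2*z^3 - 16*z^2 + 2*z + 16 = w^2*(z + 9) + w*(z^2 + 8*z - 9) - 2*z^3 - 17*z^2 + 9*z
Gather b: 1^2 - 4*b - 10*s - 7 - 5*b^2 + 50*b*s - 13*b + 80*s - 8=-5*b^2 + b*(50*s - 17) + 70*s - 14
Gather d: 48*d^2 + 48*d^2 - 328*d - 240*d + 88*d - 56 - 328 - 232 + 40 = 96*d^2 - 480*d - 576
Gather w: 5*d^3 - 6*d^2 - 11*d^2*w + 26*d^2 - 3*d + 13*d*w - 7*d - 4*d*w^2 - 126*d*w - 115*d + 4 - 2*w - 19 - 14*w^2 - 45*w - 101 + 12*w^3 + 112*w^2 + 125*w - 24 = 5*d^3 + 20*d^2 - 125*d + 12*w^3 + w^2*(98 - 4*d) + w*(-11*d^2 - 113*d + 78) - 140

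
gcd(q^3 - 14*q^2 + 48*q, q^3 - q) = q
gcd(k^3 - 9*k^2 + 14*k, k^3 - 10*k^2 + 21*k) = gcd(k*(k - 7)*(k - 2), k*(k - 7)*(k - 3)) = k^2 - 7*k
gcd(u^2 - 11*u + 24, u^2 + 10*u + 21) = 1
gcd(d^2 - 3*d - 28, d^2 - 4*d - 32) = d + 4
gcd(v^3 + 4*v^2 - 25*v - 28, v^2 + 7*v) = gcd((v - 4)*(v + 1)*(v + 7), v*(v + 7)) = v + 7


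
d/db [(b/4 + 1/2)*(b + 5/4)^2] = 3*b^2/4 + 9*b/4 + 105/64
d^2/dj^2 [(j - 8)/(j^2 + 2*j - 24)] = 2*(3*(2 - j)*(j^2 + 2*j - 24) + 4*(j - 8)*(j + 1)^2)/(j^2 + 2*j - 24)^3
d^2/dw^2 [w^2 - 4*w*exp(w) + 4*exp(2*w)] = -4*w*exp(w) + 16*exp(2*w) - 8*exp(w) + 2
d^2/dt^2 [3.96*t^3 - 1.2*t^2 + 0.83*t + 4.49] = 23.76*t - 2.4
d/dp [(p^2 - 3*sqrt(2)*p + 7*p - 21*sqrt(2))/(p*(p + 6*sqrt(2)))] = (-7*p^2 + 9*sqrt(2)*p^2 + 42*sqrt(2)*p + 252)/(p^2*(p^2 + 12*sqrt(2)*p + 72))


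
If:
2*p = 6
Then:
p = 3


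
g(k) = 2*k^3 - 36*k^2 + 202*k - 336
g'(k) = 6*k^2 - 72*k + 202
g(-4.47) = -2136.88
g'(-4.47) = 643.73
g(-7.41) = -4623.25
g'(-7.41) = 1064.97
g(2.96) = -1.63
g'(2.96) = 41.45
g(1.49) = -108.33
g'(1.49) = 108.04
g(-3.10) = -1367.74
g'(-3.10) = 482.86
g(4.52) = 26.24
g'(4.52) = -0.86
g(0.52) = -240.41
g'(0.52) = 166.18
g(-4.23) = -1985.98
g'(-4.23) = 613.92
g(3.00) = 0.00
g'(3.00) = 40.00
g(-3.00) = -1320.00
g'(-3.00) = 472.00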